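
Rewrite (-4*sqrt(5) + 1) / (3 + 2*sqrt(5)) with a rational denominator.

Multiply numerator and denominator by -2*sqrt(5) + 3.
Denominator becomes -11; numerator becomes -14*sqrt(5) + 43.

(-43 + 14*sqrt(5))/11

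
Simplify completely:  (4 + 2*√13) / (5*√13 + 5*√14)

Multiply numerator and denominator by -5*√14 + 5*√13.
Denominator becomes -25; numerator becomes -10*√182 - 20*√14 + 20*√13 + 130.

(-26 - 4*√13 + 4*√14 + 2*√182)/5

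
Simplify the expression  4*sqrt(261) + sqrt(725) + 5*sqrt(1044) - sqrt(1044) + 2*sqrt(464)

4*sqrt(261) = 12*sqrt(29); sqrt(725) = 5*sqrt(29); 5*sqrt(1044) = 30*sqrt(29); sqrt(1044) = 6*sqrt(29); 2*sqrt(464) = 8*sqrt(29)
Combine: (12 + 5 + 30 - 6 + 8)·sqrt(29) = 49*sqrt(29)

49*sqrt(29)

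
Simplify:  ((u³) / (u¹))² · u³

Inside the bracket: u²
Raise to the power 2: u⁴
Multiply by u³: add exponents.

u⁷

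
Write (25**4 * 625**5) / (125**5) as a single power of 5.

25**4 = 5**8; 625**5 = 5**20; 125**5 = 5**15
Combine exponents: 5**13

5**13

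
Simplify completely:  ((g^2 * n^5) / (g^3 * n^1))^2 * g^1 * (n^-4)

n^4/g

Inside the bracket: (g^-1) * n^4
Raise to the power 2: (g^-2) * n^8
Multiply by g^1 * (n^-4): add exponents.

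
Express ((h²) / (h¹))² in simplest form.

Inside the bracket: h¹
Raise to the power 2: h²

h²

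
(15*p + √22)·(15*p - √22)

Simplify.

225*p² - 22

Difference of squares with P = 15*p, Q = √22.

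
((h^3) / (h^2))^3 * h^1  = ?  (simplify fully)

h^4

Inside the bracket: h^1
Raise to the power 3: h^3
Multiply by h^1: add exponents.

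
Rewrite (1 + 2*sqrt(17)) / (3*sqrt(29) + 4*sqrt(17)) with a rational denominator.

(-6*sqrt(493) - 3*sqrt(29) + 4*sqrt(17) + 136)/11

Multiply numerator and denominator by -3*sqrt(29) + 4*sqrt(17).
Denominator becomes 11; numerator becomes -6*sqrt(493) - 3*sqrt(29) + 4*sqrt(17) + 136.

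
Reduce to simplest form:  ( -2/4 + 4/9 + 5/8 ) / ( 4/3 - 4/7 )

Numerator: -2/4 + 4/9 + 5/8 = 41/72
Denominator: 4/3 - 4/7 = 16/21
Divide: (41/72) · (21/16) = 287/384

287/384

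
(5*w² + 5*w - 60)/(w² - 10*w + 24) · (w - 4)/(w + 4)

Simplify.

Factor: 5*w² + 5*w - 60 = 5·(w + 4)·(w - 3);  w² - 10*w + 24 = (w - 6)·(w - 4)
Cancel the common factors (w + 4), (w - 4).

(5*w - 15)/(w - 6)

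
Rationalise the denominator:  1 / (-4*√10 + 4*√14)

Multiply numerator and denominator by 4*√10 + 4*√14.
Denominator becomes 64; numerator becomes 4*√10 + 4*√14.

(√10 + √14)/16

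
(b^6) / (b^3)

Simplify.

b^3

Quotient: b^3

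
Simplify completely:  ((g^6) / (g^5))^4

Inside the bracket: g^1
Raise to the power 4: g^4

g^4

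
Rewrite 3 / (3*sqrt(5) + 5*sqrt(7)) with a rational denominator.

(-9*sqrt(5) + 15*sqrt(7))/130

Multiply numerator and denominator by -3*sqrt(5) + 5*sqrt(7).
Denominator becomes 130; numerator becomes -9*sqrt(5) + 15*sqrt(7).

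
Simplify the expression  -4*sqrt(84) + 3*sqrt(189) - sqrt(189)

-2*sqrt(21)

4*sqrt(84) = 8*sqrt(21); 3*sqrt(189) = 9*sqrt(21); sqrt(189) = 3*sqrt(21)
Combine: (-8 + 9 - 3)·sqrt(21) = -2*sqrt(21)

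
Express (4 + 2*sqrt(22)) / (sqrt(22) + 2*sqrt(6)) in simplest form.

Multiply numerator and denominator by -2*sqrt(6) + sqrt(22).
Denominator becomes -2; numerator becomes -8*sqrt(33) - 8*sqrt(6) + 4*sqrt(22) + 44.

-22 - 2*sqrt(22) + 4*sqrt(6) + 4*sqrt(33)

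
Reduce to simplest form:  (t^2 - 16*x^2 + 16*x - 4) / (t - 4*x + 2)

Difference of squares: factor out (t - 4*x + 2).

t + 4*x - 2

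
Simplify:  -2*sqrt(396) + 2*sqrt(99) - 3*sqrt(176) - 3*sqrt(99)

-27*sqrt(11)

2*sqrt(396) = 12*sqrt(11); 2*sqrt(99) = 6*sqrt(11); 3*sqrt(176) = 12*sqrt(11); 3*sqrt(99) = 9*sqrt(11)
Combine: (-12 + 6 - 12 - 9)·sqrt(11) = -27*sqrt(11)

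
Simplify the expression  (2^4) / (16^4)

2^(-12)

2^4 = 2^4; 16^4 = 2^16
Combine exponents: 2^(-12)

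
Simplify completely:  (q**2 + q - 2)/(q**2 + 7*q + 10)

Factor: q**2 + q - 2 = (q + 2)*(q - 1);  q**2 + 7*q + 10 = (q + 5)*(q + 2)
Cancel the common factor (q + 2).

(q - 1)/(q + 5)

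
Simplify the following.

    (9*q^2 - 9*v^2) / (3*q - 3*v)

9*q^2 - 9*v^2 factors as 9*(q - v)*(q + v).

3*q + 3*v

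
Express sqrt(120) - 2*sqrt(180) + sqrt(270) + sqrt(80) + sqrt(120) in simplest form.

sqrt(120) = 2*sqrt(30); 2*sqrt(180) = 12*sqrt(5); sqrt(270) = 3*sqrt(30); sqrt(80) = 4*sqrt(5); sqrt(120) = 2*sqrt(30)

-8*sqrt(5) + 7*sqrt(30)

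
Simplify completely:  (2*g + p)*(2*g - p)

Difference of squares with P = 2*g, Q = p.

4*g^2 - p^2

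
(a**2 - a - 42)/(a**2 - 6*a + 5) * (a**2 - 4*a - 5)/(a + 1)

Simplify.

(a**2 - a - 42)/(a - 1)

Factor: a**2 - a - 42 = (a - 7)*(a + 6);  a**2 - 6*a + 5 = (a - 1)*(a - 5);  a**2 - 4*a - 5 = (a + 1)*(a - 5)
Cancel the common factors (a + 1), (a - 5).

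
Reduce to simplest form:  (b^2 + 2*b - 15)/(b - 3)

Factor: b^2 + 2*b - 15 = (b + 5)*(b - 3)
Cancel the common factor (b - 3).

b + 5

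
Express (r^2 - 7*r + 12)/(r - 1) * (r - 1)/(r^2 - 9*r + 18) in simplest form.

Factor: r^2 - 7*r + 12 = (r - 3)*(r - 4);  r^2 - 9*r + 18 = (r - 3)*(r - 6)
Cancel the common factors (r - 3), (r - 1).

(r - 4)/(r - 6)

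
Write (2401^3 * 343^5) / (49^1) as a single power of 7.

2401^3 = 7^12; 343^5 = 7^15; 49^1 = 7^2
Combine exponents: 7^25

7^25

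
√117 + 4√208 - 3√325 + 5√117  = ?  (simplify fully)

19*√13

√117 = 3*√13; 4√208 = 16*√13; 3√325 = 15*√13; 5√117 = 15*√13
Combine: (3 + 16 - 15 + 15)·√13 = 19*√13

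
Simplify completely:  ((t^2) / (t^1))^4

Inside the bracket: t^1
Raise to the power 4: t^4

t^4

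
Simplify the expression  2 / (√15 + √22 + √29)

Group as (√22 + √29) + √15; multiply by (√22 + √29) - √15, then rationalise the remaining surd.

(-√9570 + 4*√29 + 11*√22 + 18*√15)/314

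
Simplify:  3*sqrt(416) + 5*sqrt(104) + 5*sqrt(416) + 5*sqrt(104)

3*sqrt(416) = 12*sqrt(26); 5*sqrt(104) = 10*sqrt(26); 5*sqrt(416) = 20*sqrt(26); 5*sqrt(104) = 10*sqrt(26)
Combine: (12 + 10 + 20 + 10)·sqrt(26) = 52*sqrt(26)

52*sqrt(26)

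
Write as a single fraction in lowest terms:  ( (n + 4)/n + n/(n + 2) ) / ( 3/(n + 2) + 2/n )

(2*n**2 + 6*n + 8)/(5*n + 4)

Numerator: (n + 4)/n + n/(n + 2) = (2*n**2 + 6*n + 8)/(n**2 + 2*n)
Denominator: 3/(n + 2) + 2/n = (5*n + 4)/(n**2 + 2*n)
Divide: ((2*n**2 + 6*n + 8)/(n**2 + 2*n)) · ((n**2 + 2*n)/(5*n + 4)) = (2*n**2 + 6*n + 8)/(5*n + 4)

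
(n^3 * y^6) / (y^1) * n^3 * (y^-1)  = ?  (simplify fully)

n^6*y^4

Quotient: n^3 * y^5
Multiply by n^3 * (y^-1): add exponents.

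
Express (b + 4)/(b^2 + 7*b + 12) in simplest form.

Factor: b^2 + 7*b + 12 = (b + 3)*(b + 4)
Cancel the common factor (b + 4).

1/(b + 3)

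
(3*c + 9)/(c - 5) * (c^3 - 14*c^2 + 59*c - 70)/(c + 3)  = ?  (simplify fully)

Factor: 3*c + 9 = 3*(c + 3);  c^3 - 14*c^2 + 59*c - 70 = (c - 5)*(c - 2)*(c - 7)
Cancel the common factors (c - 5), (c + 3).

3*c^2 - 27*c + 42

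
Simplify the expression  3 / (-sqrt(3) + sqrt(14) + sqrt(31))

Group as (sqrt(14) + sqrt(31)) - sqrt(3); multiply by (sqrt(14) + sqrt(31)) + sqrt(3), then rationalise the remaining surd.

(-30*sqrt(14) - 3*sqrt(1302) + 63*sqrt(3) + 21*sqrt(31))/14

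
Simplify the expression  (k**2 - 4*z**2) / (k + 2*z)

k - 2*z

Difference of squares: factor out (k + 2*z).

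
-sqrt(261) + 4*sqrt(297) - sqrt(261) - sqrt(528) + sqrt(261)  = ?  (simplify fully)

sqrt(261) = 3*sqrt(29); 4*sqrt(297) = 12*sqrt(33); sqrt(261) = 3*sqrt(29); sqrt(528) = 4*sqrt(33); sqrt(261) = 3*sqrt(29)

-3*sqrt(29) + 8*sqrt(33)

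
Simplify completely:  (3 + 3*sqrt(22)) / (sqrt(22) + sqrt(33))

Multiply numerator and denominator by -sqrt(33) + sqrt(22).
Denominator becomes -11; numerator becomes -33*sqrt(6) - 3*sqrt(33) + 3*sqrt(22) + 66.

(-66 - 3*sqrt(22) + 3*sqrt(33) + 33*sqrt(6))/11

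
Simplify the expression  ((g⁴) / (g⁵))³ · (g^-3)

Inside the bracket: (g^-1)
Raise to the power 3: (g^-3)
Multiply by (g^-3): add exponents.

g^(-6)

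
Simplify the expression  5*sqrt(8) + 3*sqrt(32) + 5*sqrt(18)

5*sqrt(8) = 10*sqrt(2); 3*sqrt(32) = 12*sqrt(2); 5*sqrt(18) = 15*sqrt(2)
Combine: (10 + 12 + 15)·sqrt(2) = 37*sqrt(2)

37*sqrt(2)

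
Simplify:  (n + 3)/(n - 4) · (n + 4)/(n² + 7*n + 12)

1/(n - 4)

Factor: n² + 7*n + 12 = (n + 3)·(n + 4)
Cancel the common factors (n + 3), (n + 4).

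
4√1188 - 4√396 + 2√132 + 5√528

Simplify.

4√1188 = 24*√33; 4√396 = 24*√11; 2√132 = 4*√33; 5√528 = 20*√33

-24*√11 + 48*√33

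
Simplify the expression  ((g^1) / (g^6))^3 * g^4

Inside the bracket: (g^-5)
Raise to the power 3: (g^-15)
Multiply by g^4: add exponents.

g^(-11)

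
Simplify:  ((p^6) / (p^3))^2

p^6

Inside the bracket: p^3
Raise to the power 2: p^6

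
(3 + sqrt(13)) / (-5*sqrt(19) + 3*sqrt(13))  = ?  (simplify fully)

Multiply numerator and denominator by 3*sqrt(13) + 5*sqrt(19).
Denominator becomes -358; numerator becomes 9*sqrt(13) + 39 + 15*sqrt(19) + 5*sqrt(247).

(-5*sqrt(247) - 15*sqrt(19) - 39 - 9*sqrt(13))/358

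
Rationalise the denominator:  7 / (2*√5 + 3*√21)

Multiply numerator and denominator by -3*√21 + 2*√5.
Denominator becomes -169; numerator becomes -21*√21 + 14*√5.

(-14*√5 + 21*√21)/169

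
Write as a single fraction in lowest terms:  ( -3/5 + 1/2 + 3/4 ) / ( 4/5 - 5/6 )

-39/2

Numerator: -3/5 + 1/2 + 3/4 = 13/20
Denominator: 4/5 - 5/6 = -1/30
Divide: (13/20) · (-30) = -39/2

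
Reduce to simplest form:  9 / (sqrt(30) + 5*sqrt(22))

(-9*sqrt(30) + 45*sqrt(22))/520

Multiply numerator and denominator by -5*sqrt(22) + sqrt(30).
Denominator becomes -520; numerator becomes -45*sqrt(22) + 9*sqrt(30).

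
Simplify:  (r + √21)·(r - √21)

(r)^2 - (√21)^2 = r² - 21.

r² - 21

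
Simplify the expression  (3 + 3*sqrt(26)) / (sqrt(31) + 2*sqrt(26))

(-3*sqrt(806) - 3*sqrt(31) + 6*sqrt(26) + 156)/73

Multiply numerator and denominator by -sqrt(31) + 2*sqrt(26).
Denominator becomes 73; numerator becomes -3*sqrt(806) - 3*sqrt(31) + 6*sqrt(26) + 156.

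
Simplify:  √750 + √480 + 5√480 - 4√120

√750 = 5*√30; √480 = 4*√30; 5√480 = 20*√30; 4√120 = 8*√30
Combine: (5 + 4 + 20 - 8)·√30 = 21*√30

21*√30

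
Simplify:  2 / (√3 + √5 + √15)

(-60 - 14*√15 + 26*√5 + 34*√3)/11

Group as (√3 + √5) + √15; multiply by (√3 + √5) - √15, then rationalise the remaining surd.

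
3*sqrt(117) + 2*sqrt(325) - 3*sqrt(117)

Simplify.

3*sqrt(117) = 9*sqrt(13); 2*sqrt(325) = 10*sqrt(13); 3*sqrt(117) = 9*sqrt(13)
Combine: (9 + 10 - 9)·sqrt(13) = 10*sqrt(13)

10*sqrt(13)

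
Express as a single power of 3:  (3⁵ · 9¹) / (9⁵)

3^(-3)

3⁵ = 3^5; 9¹ = 3^2; 9⁵ = 3^10
Combine exponents: 3^(-3)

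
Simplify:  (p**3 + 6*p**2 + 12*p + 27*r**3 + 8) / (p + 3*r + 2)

(3*r)**3 + (p + 2)**3 = (p + 3*r + 2)(p**2 - 3*p*r + 4*p + 9*r**2 - 6*r + 4).

p**2 - 3*p*r + 4*p + 9*r**2 - 6*r + 4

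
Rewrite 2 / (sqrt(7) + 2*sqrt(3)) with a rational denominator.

(-2*sqrt(7) + 4*sqrt(3))/5

Multiply numerator and denominator by -2*sqrt(3) + sqrt(7).
Denominator becomes -5; numerator becomes -4*sqrt(3) + 2*sqrt(7).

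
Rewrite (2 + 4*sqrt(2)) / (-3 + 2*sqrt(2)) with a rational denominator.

Multiply numerator and denominator by -3 - 2*sqrt(2).
Denominator becomes 1; numerator becomes -16*sqrt(2) - 22.

-16*sqrt(2) - 22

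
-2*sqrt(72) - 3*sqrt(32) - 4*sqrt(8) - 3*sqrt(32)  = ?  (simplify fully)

-44*sqrt(2)

2*sqrt(72) = 12*sqrt(2); 3*sqrt(32) = 12*sqrt(2); 4*sqrt(8) = 8*sqrt(2); 3*sqrt(32) = 12*sqrt(2)
Combine: (-12 - 12 - 8 - 12)·sqrt(2) = -44*sqrt(2)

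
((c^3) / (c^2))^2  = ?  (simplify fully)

c^2

Inside the bracket: c^1
Raise to the power 2: c^2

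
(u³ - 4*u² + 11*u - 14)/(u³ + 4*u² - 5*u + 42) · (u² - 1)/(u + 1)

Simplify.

(u² - 3*u + 2)/(u + 6)

Factor: u³ - 4*u² + 11*u - 14 = (u - 2)·(u² - 2*u + 7);  u³ + 4*u² - 5*u + 42 = (u² - 2*u + 7)·(u + 6);  u² - 1 = (u - 1)·(u + 1)
Cancel the common factors (u² - 2*u + 7), (u + 1).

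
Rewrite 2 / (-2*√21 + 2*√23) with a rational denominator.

Multiply numerator and denominator by 2*√21 + 2*√23.
Denominator becomes 8; numerator becomes 4*√21 + 4*√23.

(√21 + √23)/2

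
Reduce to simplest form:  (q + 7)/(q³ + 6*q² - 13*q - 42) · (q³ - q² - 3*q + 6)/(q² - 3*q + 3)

Factor: q³ + 6*q² - 13*q - 42 = (q + 2)·(q - 3)·(q + 7);  q³ - q² - 3*q + 6 = (q + 2)·(q² - 3*q + 3)
Cancel the common factors (q² - 3*q + 3), (q + 7), (q + 2).

1/(q - 3)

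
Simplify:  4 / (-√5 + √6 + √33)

Group as (√6 + √33) - √5; multiply by (√6 + √33) + √5, then rationalise the remaining surd.

(-32*√6 - 6*√110 + 34*√5 + 22*√33)/91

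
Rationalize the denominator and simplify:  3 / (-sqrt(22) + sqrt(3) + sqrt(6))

(-39*sqrt(22) - 57*sqrt(6) - 75*sqrt(3) - 36*sqrt(11))/97

Group as (sqrt(3) + sqrt(6)) - sqrt(22); multiply by (sqrt(3) + sqrt(6)) + sqrt(22), then rationalise the remaining surd.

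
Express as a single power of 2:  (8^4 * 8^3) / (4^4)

8^4 = 2^12; 8^3 = 2^9; 4^4 = 2^8
Combine exponents: 2^13

2^13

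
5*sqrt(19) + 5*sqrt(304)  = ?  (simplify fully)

25*sqrt(19)

5*sqrt(19) = 5*sqrt(19); 5*sqrt(304) = 20*sqrt(19)
Combine: (5 + 20)·sqrt(19) = 25*sqrt(19)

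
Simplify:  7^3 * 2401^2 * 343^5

7^26

7^3 = 7^3; 2401^2 = 7^8; 343^5 = 7^15
Combine exponents: 7^26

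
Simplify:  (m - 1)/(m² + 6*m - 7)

Factor: m² + 6*m - 7 = (m - 1)·(m + 7)
Cancel the common factor (m - 1).

1/(m + 7)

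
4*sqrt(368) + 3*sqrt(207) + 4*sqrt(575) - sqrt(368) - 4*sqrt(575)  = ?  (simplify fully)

21*sqrt(23)

4*sqrt(368) = 16*sqrt(23); 3*sqrt(207) = 9*sqrt(23); 4*sqrt(575) = 20*sqrt(23); sqrt(368) = 4*sqrt(23); 4*sqrt(575) = 20*sqrt(23)
Combine: (16 + 9 + 20 - 4 - 20)·sqrt(23) = 21*sqrt(23)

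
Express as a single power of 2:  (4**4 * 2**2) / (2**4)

2**6

4**4 = 2**8; 2**2 = 2**2; 2**4 = 2**4
Combine exponents: 2**6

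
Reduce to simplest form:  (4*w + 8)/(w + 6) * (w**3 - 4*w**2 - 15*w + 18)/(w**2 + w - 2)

Factor: 4*w + 8 = 4*(w + 2);  w**3 - 4*w**2 - 15*w + 18 = (w - 1)*(w - 6)*(w + 3);  w**2 + w - 2 = (w + 2)*(w - 1)
Cancel the common factors (w + 2), (w - 1).

(4*w**2 - 12*w - 72)/(w + 6)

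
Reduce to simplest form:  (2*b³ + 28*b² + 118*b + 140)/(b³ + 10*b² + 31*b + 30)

Factor: 2*b³ + 28*b² + 118*b + 140 = 2·(b + 7)·(b + 5)·(b + 2);  b³ + 10*b² + 31*b + 30 = (b + 5)·(b + 2)·(b + 3)
Cancel the common factors (b + 5), (b + 2).

(2*b + 14)/(b + 3)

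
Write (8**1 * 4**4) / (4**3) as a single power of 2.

8**1 = 2**3; 4**4 = 2**8; 4**3 = 2**6
Combine exponents: 2**5

2**5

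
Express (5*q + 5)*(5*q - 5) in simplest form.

(5*q)**2 - (5)**2 = 25*q**2 - 25.

25*q**2 - 25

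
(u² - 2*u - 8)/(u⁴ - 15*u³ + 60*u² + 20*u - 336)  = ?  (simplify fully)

1/(u² - 13*u + 42)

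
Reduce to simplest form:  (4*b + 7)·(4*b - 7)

16*b² - 49

Difference of squares with P = 4*b, Q = 7.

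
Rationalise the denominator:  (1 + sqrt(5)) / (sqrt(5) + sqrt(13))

Multiply numerator and denominator by -sqrt(13) + sqrt(5).
Denominator becomes -8; numerator becomes -sqrt(65) - sqrt(13) + sqrt(5) + 5.

(-5 - sqrt(5) + sqrt(13) + sqrt(65))/8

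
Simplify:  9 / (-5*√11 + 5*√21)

Multiply numerator and denominator by 5*√11 + 5*√21.
Denominator becomes 250; numerator becomes 45*√11 + 45*√21.

(9*√11 + 9*√21)/50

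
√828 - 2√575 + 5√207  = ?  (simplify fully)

11*√23

√828 = 6*√23; 2√575 = 10*√23; 5√207 = 15*√23
Combine: (6 - 10 + 15)·√23 = 11*√23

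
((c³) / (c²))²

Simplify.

c²

Inside the bracket: c¹
Raise to the power 2: c²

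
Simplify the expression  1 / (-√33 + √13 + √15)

Group as (√13 + √15) - √33; multiply by (√13 + √15) + √33, then rationalise the remaining surd.

(5*√33 + 31*√15 + 35*√13 + 6*√715)/755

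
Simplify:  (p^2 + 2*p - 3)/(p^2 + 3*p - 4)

Factor: p^2 + 2*p - 3 = (p + 3)*(p - 1);  p^2 + 3*p - 4 = (p + 4)*(p - 1)
Cancel the common factor (p - 1).

(p + 3)/(p + 4)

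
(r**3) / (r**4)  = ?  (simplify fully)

1/r

Quotient: (r**-1)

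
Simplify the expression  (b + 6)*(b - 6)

(b)^2 - (6)^2 = b^2 - 36.

b^2 - 36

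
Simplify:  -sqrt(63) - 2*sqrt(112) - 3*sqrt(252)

-29*sqrt(7)

sqrt(63) = 3*sqrt(7); 2*sqrt(112) = 8*sqrt(7); 3*sqrt(252) = 18*sqrt(7)
Combine: (-3 - 8 - 18)·sqrt(7) = -29*sqrt(7)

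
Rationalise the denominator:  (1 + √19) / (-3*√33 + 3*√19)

Multiply numerator and denominator by 3*√19 + 3*√33.
Denominator becomes -126; numerator becomes 3*√19 + 3*√33 + 57 + 3*√627.

(-√627 - 19 - √33 - √19)/42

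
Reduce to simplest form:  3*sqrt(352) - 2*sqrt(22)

10*sqrt(22)

3*sqrt(352) = 12*sqrt(22); 2*sqrt(22) = 2*sqrt(22)
Combine: (12 - 2)·sqrt(22) = 10*sqrt(22)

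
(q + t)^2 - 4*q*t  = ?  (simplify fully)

(q - t)^2

After expansion: q^2 - 2*q*t + t^2 — a perfect-square trinomial.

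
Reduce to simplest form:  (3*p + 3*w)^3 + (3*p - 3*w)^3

54*p*(p^2 + 3*w^2)

Only the even-power cross terms survive.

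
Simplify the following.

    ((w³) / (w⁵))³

Inside the bracket: (w^-2)
Raise to the power 3: (w^-6)

w^(-6)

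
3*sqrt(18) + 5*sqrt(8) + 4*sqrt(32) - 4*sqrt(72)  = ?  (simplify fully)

3*sqrt(18) = 9*sqrt(2); 5*sqrt(8) = 10*sqrt(2); 4*sqrt(32) = 16*sqrt(2); 4*sqrt(72) = 24*sqrt(2)
Combine: (9 + 10 + 16 - 24)·sqrt(2) = 11*sqrt(2)

11*sqrt(2)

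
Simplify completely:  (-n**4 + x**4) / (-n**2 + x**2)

Difference of fourth powers: factor out (-n**2 + x**2).

n**2 + x**2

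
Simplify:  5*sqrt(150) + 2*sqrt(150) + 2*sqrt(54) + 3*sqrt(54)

50*sqrt(6)

5*sqrt(150) = 25*sqrt(6); 2*sqrt(150) = 10*sqrt(6); 2*sqrt(54) = 6*sqrt(6); 3*sqrt(54) = 9*sqrt(6)
Combine: (25 + 10 + 6 + 9)·sqrt(6) = 50*sqrt(6)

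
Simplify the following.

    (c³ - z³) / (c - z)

Apply the difference-of-cubes factorisation and cancel (c - z).

c² + c*z + z²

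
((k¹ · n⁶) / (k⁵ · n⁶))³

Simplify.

Inside the bracket: (k^-4)
Raise to the power 3: (k^-12)

k^(-12)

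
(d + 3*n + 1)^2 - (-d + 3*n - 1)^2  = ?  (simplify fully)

12*n*(d + 1)

Binomially expand both and collect terms in (3*n), (d + 1).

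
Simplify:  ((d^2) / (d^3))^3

Inside the bracket: (d^-1)
Raise to the power 3: (d^-3)

d^(-3)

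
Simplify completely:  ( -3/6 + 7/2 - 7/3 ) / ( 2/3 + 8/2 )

Numerator: -3/6 + 7/2 - 7/3 = 2/3
Denominator: 2/3 + 8/2 = 14/3
Divide: (2/3) · (3/14) = 1/7

1/7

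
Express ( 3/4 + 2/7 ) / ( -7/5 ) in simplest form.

-145/196

Numerator: 3/4 + 2/7 = 29/28
Denominator: -7/5 = -7/5
Divide: (29/28) · (-5/7) = -145/196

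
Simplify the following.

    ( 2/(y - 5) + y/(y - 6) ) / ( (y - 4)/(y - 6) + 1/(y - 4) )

(y³ - 7*y² + 48)/(y³ - 12*y² + 45*y - 50)

Numerator: 2/(y - 5) + y/(y - 6) = (y² - 3*y - 12)/(y² - 11*y + 30)
Denominator: (y - 4)/(y - 6) + 1/(y - 4) = (y² - 7*y + 10)/(y² - 10*y + 24)
Divide: ((y² - 3*y - 12)/(y² - 11*y + 30)) · ((y² - 10*y + 24)/(y² - 7*y + 10)) = (y³ - 7*y² + 48)/(y³ - 12*y² + 45*y - 50)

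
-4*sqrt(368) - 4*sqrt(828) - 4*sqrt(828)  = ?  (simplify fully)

-64*sqrt(23)

4*sqrt(368) = 16*sqrt(23); 4*sqrt(828) = 24*sqrt(23); 4*sqrt(828) = 24*sqrt(23)
Combine: (-16 - 24 - 24)·sqrt(23) = -64*sqrt(23)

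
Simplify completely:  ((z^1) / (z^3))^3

Inside the bracket: (z^-2)
Raise to the power 3: (z^-6)

z^(-6)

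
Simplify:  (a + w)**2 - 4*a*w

After expansion: a**2 - 2*a*w + w**2 — a perfect-square trinomial.

(a - w)**2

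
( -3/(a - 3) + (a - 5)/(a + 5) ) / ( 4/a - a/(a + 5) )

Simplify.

(-a³ + 11*a²)/(a³ - 7*a² - 8*a + 60)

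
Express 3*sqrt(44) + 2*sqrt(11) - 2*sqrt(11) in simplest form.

6*sqrt(11)

3*sqrt(44) = 6*sqrt(11); 2*sqrt(11) = 2*sqrt(11); 2*sqrt(11) = 2*sqrt(11)
Combine: (6 + 2 - 2)·sqrt(11) = 6*sqrt(11)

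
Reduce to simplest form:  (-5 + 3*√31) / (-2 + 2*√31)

Multiply numerator and denominator by -2*√31 - 2.
Denominator becomes -120; numerator becomes -176 + 4*√31.

(-√31 + 44)/30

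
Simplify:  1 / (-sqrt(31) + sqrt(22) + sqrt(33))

Group as (sqrt(22) + sqrt(33)) - sqrt(31); multiply by (sqrt(22) + sqrt(33)) + sqrt(31), then rationalise the remaining surd.

(-12*sqrt(31) + 10*sqrt(33) + 21*sqrt(22) + 11*sqrt(186))/1164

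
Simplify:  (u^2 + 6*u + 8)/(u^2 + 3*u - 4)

Factor: u^2 + 6*u + 8 = (u + 4)*(u + 2);  u^2 + 3*u - 4 = (u - 1)*(u + 4)
Cancel the common factor (u + 4).

(u + 2)/(u - 1)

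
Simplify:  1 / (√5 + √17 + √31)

Group as (√5 + √17) + √31; multiply by (√5 + √17) - √31, then rationalise the remaining surd.

(-2*√2635 - 9*√31 + 19*√17 + 43*√5)/259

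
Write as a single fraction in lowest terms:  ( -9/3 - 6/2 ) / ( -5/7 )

42/5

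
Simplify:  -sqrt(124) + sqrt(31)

-sqrt(31)

sqrt(124) = 2*sqrt(31); sqrt(31) = sqrt(31)
Combine: (-2 + 1)·sqrt(31) = -sqrt(31)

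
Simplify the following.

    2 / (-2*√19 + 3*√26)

(2*√19 + 3*√26)/79

Multiply numerator and denominator by 2*√19 + 3*√26.
Denominator becomes 158; numerator becomes 4*√19 + 6*√26.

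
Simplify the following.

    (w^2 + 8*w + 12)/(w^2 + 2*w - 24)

Factor: w^2 + 8*w + 12 = (w + 2)*(w + 6);  w^2 + 2*w - 24 = (w - 4)*(w + 6)
Cancel the common factor (w + 6).

(w + 2)/(w - 4)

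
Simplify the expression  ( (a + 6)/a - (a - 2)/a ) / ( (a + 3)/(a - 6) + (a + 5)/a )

(4*a - 24)/(a**2 + a - 15)

Numerator: (a + 6)/a - (a - 2)/a = 8/a
Denominator: (a + 3)/(a - 6) + (a + 5)/a = (2*a**2 + 2*a - 30)/(a**2 - 6*a)
Divide: (8/a) · ((a**2 - 6*a)/(2*a**2 + 2*a - 30)) = (4*a - 24)/(a**2 + a - 15)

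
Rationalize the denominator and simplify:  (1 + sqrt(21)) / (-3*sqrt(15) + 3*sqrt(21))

Multiply numerator and denominator by 3*sqrt(15) + 3*sqrt(21).
Denominator becomes 54; numerator becomes 3*sqrt(15) + 3*sqrt(21) + 9*sqrt(35) + 63.

(sqrt(15) + sqrt(21) + 3*sqrt(35) + 21)/18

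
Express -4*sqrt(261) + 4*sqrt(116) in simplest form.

4*sqrt(261) = 12*sqrt(29); 4*sqrt(116) = 8*sqrt(29)
Combine: (-12 + 8)·sqrt(29) = -4*sqrt(29)

-4*sqrt(29)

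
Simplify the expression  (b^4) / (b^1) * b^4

b^7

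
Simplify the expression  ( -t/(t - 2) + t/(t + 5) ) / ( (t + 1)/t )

-7*t^2/(t^3 + 4*t^2 - 7*t - 10)

Numerator: -t/(t - 2) + t/(t + 5) = -7*t/(t^2 + 3*t - 10)
Denominator: (t + 1)/t = (t + 1)/t
Divide: (-7*t/(t^2 + 3*t - 10)) · (t/(t + 1)) = -7*t^2/(t^3 + 4*t^2 - 7*t - 10)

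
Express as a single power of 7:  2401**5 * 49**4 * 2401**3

2401**5 = 7**20; 49**4 = 7**8; 2401**3 = 7**12
Combine exponents: 7**40

7**40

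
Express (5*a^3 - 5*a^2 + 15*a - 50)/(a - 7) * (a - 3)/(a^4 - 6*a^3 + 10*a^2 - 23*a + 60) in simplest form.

(5*a - 10)/(a^2 - 11*a + 28)

Factor: 5*a^3 - 5*a^2 + 15*a - 50 = 5*(a - 2)*(a^2 + a + 5);  a^4 - 6*a^3 + 10*a^2 - 23*a + 60 = (a - 3)*(a^2 + a + 5)*(a - 4)
Cancel the common factors (a^2 + a + 5), (a - 3).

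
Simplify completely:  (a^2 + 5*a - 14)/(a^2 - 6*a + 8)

Factor: a^2 + 5*a - 14 = (a - 2)*(a + 7);  a^2 - 6*a + 8 = (a - 4)*(a - 2)
Cancel the common factor (a - 2).

(a + 7)/(a - 4)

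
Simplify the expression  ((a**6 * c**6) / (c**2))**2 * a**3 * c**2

Inside the bracket: a**6 * c**4
Raise to the power 2: a**12 * c**8
Multiply by a**3 * c**2: add exponents.

a**15*c**10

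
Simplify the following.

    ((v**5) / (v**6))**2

v**(-2)

Inside the bracket: (v**-1)
Raise to the power 2: (v**-2)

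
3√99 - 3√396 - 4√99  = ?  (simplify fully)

-21*√11

3√99 = 9*√11; 3√396 = 18*√11; 4√99 = 12*√11
Combine: (9 - 18 - 12)·√11 = -21*√11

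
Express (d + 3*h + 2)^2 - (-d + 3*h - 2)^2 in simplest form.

Write as f((3*h),(d + 2)) - f((3*h),-(d + 2)) and expand.

12*h*(d + 2)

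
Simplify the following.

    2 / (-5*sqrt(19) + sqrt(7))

(-5*sqrt(19) - sqrt(7))/234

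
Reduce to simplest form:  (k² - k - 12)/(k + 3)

k - 4

Factor: k² - k - 12 = (k + 3)·(k - 4)
Cancel the common factor (k + 3).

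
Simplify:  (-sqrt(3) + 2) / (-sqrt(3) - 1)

(-3*sqrt(3) + 5)/2

Multiply numerator and denominator by -1 + sqrt(3).
Denominator becomes -2; numerator becomes -5 + 3*sqrt(3).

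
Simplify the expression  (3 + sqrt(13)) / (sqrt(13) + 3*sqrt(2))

Multiply numerator and denominator by -3*sqrt(2) + sqrt(13).
Denominator becomes -5; numerator becomes -3*sqrt(26) - 9*sqrt(2) + 3*sqrt(13) + 13.

(-13 - 3*sqrt(13) + 9*sqrt(2) + 3*sqrt(26))/5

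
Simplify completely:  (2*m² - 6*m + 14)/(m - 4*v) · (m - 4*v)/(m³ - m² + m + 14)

2/(m + 2)

Factor: 2*m² - 6*m + 14 = 2·(m² - 3*m + 7);  m³ - m² + m + 14 = (m² - 3*m + 7)·(m + 2)
Cancel the common factors (m² - 3*m + 7), (m - 4*v).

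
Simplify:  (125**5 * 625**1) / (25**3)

125**5 = 5**15; 625**1 = 5**4; 25**3 = 5**6
Combine exponents: 5**13

5**13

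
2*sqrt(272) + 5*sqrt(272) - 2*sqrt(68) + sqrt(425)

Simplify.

29*sqrt(17)

2*sqrt(272) = 8*sqrt(17); 5*sqrt(272) = 20*sqrt(17); 2*sqrt(68) = 4*sqrt(17); sqrt(425) = 5*sqrt(17)
Combine: (8 + 20 - 4 + 5)·sqrt(17) = 29*sqrt(17)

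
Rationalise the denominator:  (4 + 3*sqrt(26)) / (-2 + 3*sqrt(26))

(9*sqrt(26) + 121)/115

Multiply numerator and denominator by -3*sqrt(26) - 2.
Denominator becomes -230; numerator becomes -242 - 18*sqrt(26).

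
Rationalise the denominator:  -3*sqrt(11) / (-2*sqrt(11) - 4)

(-6*sqrt(11) + 33)/14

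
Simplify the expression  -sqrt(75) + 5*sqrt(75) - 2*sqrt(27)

14*sqrt(3)

sqrt(75) = 5*sqrt(3); 5*sqrt(75) = 25*sqrt(3); 2*sqrt(27) = 6*sqrt(3)
Combine: (-5 + 25 - 6)·sqrt(3) = 14*sqrt(3)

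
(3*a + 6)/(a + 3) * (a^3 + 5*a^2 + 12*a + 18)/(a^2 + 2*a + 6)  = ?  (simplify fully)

Factor: 3*a + 6 = 3*(a + 2);  a^3 + 5*a^2 + 12*a + 18 = (a^2 + 2*a + 6)*(a + 3)
Cancel the common factors (a^2 + 2*a + 6), (a + 3).

3*a + 6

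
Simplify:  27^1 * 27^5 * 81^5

3^38

27^1 = 3^3; 27^5 = 3^15; 81^5 = 3^20
Combine exponents: 3^38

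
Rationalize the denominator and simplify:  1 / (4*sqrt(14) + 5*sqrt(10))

Multiply numerator and denominator by -4*sqrt(14) + 5*sqrt(10).
Denominator becomes 26; numerator becomes -4*sqrt(14) + 5*sqrt(10).

(-4*sqrt(14) + 5*sqrt(10))/26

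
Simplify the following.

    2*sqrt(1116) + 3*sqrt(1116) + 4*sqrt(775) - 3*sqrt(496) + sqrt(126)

2*sqrt(1116) = 12*sqrt(31); 3*sqrt(1116) = 18*sqrt(31); 4*sqrt(775) = 20*sqrt(31); 3*sqrt(496) = 12*sqrt(31); sqrt(126) = 3*sqrt(14)

3*sqrt(14) + 38*sqrt(31)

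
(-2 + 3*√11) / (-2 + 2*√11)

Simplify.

(√11 + 31)/20

Multiply numerator and denominator by -2*√11 - 2.
Denominator becomes -40; numerator becomes -62 - 2*√11.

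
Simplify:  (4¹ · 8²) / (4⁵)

2^(-2)

4¹ = 2^2; 8² = 2^6; 4⁵ = 2^10
Combine exponents: 2^(-2)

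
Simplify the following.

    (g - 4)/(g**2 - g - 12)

Factor: g**2 - g - 12 = (g + 3)*(g - 4)
Cancel the common factor (g - 4).

1/(g + 3)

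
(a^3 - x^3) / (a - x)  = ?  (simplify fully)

Factor as (a-b)(a^2+ab+b^2) with a=a, b=x.

a^2 + a*x + x^2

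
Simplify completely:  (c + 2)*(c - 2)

c^2 - 4

Product of conjugates: (P+Q)(P-Q) = P^2 - Q^2.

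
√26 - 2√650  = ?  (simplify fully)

-9*√26

√26 = √26; 2√650 = 10*√26
Combine: (1 - 10)·√26 = -9*√26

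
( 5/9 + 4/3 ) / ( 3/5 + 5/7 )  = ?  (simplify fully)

Numerator: 5/9 + 4/3 = 17/9
Denominator: 3/5 + 5/7 = 46/35
Divide: (17/9) · (35/46) = 595/414

595/414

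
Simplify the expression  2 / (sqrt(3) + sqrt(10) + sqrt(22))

(-8*sqrt(165) - 18*sqrt(22) + 30*sqrt(10) + 58*sqrt(3))/39

Group as (sqrt(3) + sqrt(10)) + sqrt(22); multiply by (sqrt(3) + sqrt(10)) - sqrt(22), then rationalise the remaining surd.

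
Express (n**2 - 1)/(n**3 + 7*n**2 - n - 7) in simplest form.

1/(n + 7)

Factor: n**2 - 1 = (n + 1)*(n - 1);  n**3 + 7*n**2 - n - 7 = (n + 1)*(n - 1)*(n + 7)
Cancel the common factors (n + 1), (n - 1).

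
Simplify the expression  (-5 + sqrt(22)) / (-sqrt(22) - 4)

Multiply numerator and denominator by -4 + sqrt(22).
Denominator becomes -6; numerator becomes -9*sqrt(22) + 42.

(-14 + 3*sqrt(22))/2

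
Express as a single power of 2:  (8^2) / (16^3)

2^(-6)

8^2 = 2^6; 16^3 = 2^12
Combine exponents: 2^(-6)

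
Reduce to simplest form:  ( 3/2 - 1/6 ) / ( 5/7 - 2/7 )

Numerator: 3/2 - 1/6 = 4/3
Denominator: 5/7 - 2/7 = 3/7
Divide: (4/3) · (7/3) = 28/9

28/9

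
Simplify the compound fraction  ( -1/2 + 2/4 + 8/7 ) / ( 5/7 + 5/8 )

Numerator: -1/2 + 2/4 + 8/7 = 8/7
Denominator: 5/7 + 5/8 = 75/56
Divide: (8/7) · (56/75) = 64/75

64/75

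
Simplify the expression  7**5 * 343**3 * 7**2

7**5 = 7**5; 343**3 = 7**9; 7**2 = 7**2
Combine exponents: 7**16

7**16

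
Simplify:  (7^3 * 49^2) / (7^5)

7^3 = 7^3; 49^2 = 7^4; 7^5 = 7^5
Combine exponents: 7^2

7^2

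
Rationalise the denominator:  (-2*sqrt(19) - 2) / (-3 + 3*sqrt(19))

Multiply numerator and denominator by -3*sqrt(19) - 3.
Denominator becomes -162; numerator becomes 12*sqrt(19) + 120.

(-20 - 2*sqrt(19))/27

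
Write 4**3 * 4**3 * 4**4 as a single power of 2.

2**20

4**3 = 2**6; 4**3 = 2**6; 4**4 = 2**8
Combine exponents: 2**20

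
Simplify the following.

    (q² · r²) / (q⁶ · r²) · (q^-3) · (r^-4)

1/(q⁷*r⁴)

Quotient: (q^-4)
Multiply by (q^-3) · (r^-4): add exponents.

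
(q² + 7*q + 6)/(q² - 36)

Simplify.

Factor: q² + 7*q + 6 = (q + 6)·(q + 1);  q² - 36 = (q - 6)·(q + 6)
Cancel the common factor (q + 6).

(q + 1)/(q - 6)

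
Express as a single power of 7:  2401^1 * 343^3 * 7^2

2401^1 = 7^4; 343^3 = 7^9; 7^2 = 7^2
Combine exponents: 7^15

7^15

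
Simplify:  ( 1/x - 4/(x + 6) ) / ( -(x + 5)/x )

(3*x - 6)/(x^2 + 11*x + 30)

Numerator: 1/x - 4/(x + 6) = (-3*x + 6)/(x^2 + 6*x)
Denominator: -(x + 5)/x = (-x - 5)/x
Divide: ((-3*x + 6)/(x^2 + 6*x)) · (x/(-x - 5)) = (3*x - 6)/(x^2 + 11*x + 30)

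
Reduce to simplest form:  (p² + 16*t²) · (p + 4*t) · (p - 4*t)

Pair the conjugate factors: (p+(4*t))(p-(4*t)) = p² - 16*t², then repeat with the next factor.

p⁴ - 256*t⁴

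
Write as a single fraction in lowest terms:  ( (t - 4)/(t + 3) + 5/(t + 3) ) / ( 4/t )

Numerator: (t - 4)/(t + 3) + 5/(t + 3) = (t + 1)/(t + 3)
Denominator: 4/t = 4/t
Divide: ((t + 1)/(t + 3)) · (t/4) = (t^2 + t)/(4*t + 12)

(t^2 + t)/(4*t + 12)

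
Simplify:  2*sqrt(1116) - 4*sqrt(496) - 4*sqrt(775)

-24*sqrt(31)

2*sqrt(1116) = 12*sqrt(31); 4*sqrt(496) = 16*sqrt(31); 4*sqrt(775) = 20*sqrt(31)
Combine: (12 - 16 - 20)·sqrt(31) = -24*sqrt(31)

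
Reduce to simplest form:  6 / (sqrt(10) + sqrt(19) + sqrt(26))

Group as (sqrt(10) + sqrt(26)) + sqrt(19); multiply by (sqrt(10) + sqrt(26)) - sqrt(19), then rationalise the remaining surd.

(-24*sqrt(1235) + 18*sqrt(26) + 102*sqrt(19) + 210*sqrt(10))/751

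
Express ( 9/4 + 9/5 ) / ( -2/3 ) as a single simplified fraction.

-243/40

Numerator: 9/4 + 9/5 = 81/20
Denominator: -2/3 = -2/3
Divide: (81/20) · (-3/2) = -243/40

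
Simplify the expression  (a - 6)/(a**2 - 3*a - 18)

1/(a + 3)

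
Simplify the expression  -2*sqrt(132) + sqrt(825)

sqrt(33)

2*sqrt(132) = 4*sqrt(33); sqrt(825) = 5*sqrt(33)
Combine: (-4 + 5)·sqrt(33) = sqrt(33)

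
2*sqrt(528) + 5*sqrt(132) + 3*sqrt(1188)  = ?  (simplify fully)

2*sqrt(528) = 8*sqrt(33); 5*sqrt(132) = 10*sqrt(33); 3*sqrt(1188) = 18*sqrt(33)
Combine: (8 + 10 + 18)·sqrt(33) = 36*sqrt(33)

36*sqrt(33)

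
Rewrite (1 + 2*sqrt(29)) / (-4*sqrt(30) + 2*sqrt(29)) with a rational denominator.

(-4*sqrt(870) - 58 - 2*sqrt(30) - sqrt(29))/182

Multiply numerator and denominator by 2*sqrt(29) + 4*sqrt(30).
Denominator becomes -364; numerator becomes 2*sqrt(29) + 4*sqrt(30) + 116 + 8*sqrt(870).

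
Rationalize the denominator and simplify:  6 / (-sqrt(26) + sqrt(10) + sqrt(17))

Group as (sqrt(10) + sqrt(17)) - sqrt(26); multiply by (sqrt(10) + sqrt(17)) + sqrt(26), then rationalise the remaining surd.

(-6*sqrt(26) + 114*sqrt(17) + 198*sqrt(10) + 24*sqrt(1105))/679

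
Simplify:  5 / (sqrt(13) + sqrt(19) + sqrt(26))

Group as (sqrt(13) + sqrt(26)) + sqrt(19); multiply by (sqrt(13) + sqrt(26)) - sqrt(19), then rationalise the remaining surd.

(-65*sqrt(38) + 15*sqrt(26) + 50*sqrt(19) + 80*sqrt(13))/476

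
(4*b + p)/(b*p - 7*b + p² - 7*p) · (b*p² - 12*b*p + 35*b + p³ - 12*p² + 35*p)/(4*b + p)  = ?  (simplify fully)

p - 5

Factor: b*p - 7*b + p² - 7*p = (b + p)·(p - 7);  b*p² - 12*b*p + 35*b + p³ - 12*p² + 35*p = (p - 5)·(b + p)·(p - 7)
Cancel the common factors (p - 7), (4*b + p), (b + p).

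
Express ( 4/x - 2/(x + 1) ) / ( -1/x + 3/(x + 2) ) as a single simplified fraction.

(x**2 + 4*x + 4)/(x**2 - 1)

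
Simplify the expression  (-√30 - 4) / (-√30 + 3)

(√30 + 6)/3

Multiply numerator and denominator by 3 + √30.
Denominator becomes -21; numerator becomes -42 - 7*√30.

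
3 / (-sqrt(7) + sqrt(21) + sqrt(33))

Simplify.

Group as (sqrt(21) + sqrt(33)) - sqrt(7); multiply by (sqrt(21) + sqrt(33)) + sqrt(7), then rationalise the remaining surd.

(-141*sqrt(7) - 15*sqrt(33) + 57*sqrt(21) + 126*sqrt(11))/563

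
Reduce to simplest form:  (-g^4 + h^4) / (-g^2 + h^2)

-g^4 + h^4 factors as -(g - h)*(g + h)*(g^2 + h^2).

g^2 + h^2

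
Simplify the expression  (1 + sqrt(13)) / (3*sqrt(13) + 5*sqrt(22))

Multiply numerator and denominator by -5*sqrt(22) + 3*sqrt(13).
Denominator becomes -433; numerator becomes -5*sqrt(286) - 5*sqrt(22) + 3*sqrt(13) + 39.

(-39 - 3*sqrt(13) + 5*sqrt(22) + 5*sqrt(286))/433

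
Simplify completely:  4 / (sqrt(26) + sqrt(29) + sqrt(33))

(-2*sqrt(24882) + 22*sqrt(33) + 30*sqrt(29) + 36*sqrt(26))/633

Group as (sqrt(29) + sqrt(33)) + sqrt(26); multiply by (sqrt(29) + sqrt(33)) - sqrt(26), then rationalise the remaining surd.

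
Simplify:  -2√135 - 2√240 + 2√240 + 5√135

9*√15

2√135 = 6*√15; 2√240 = 8*√15; 2√240 = 8*√15; 5√135 = 15*√15
Combine: (-6 - 8 + 8 + 15)·√15 = 9*√15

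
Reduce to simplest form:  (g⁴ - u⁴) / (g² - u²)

g² + u²

Factor g^4 - u^4 and cancel (g² - u²).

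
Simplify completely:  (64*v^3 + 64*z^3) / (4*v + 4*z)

16*v^2 - 16*v*z + 16*z^2

Factor as (a+b)(a^2-ab+b^2) with a=(4*z), b=(4*v).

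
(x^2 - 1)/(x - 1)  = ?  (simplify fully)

x + 1

Factor: x^2 - 1 = (x + 1)*(x - 1)
Cancel the common factor (x - 1).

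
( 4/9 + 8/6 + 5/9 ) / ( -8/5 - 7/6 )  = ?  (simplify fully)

-70/83

Numerator: 4/9 + 8/6 + 5/9 = 7/3
Denominator: -8/5 - 7/6 = -83/30
Divide: (7/3) · (-30/83) = -70/83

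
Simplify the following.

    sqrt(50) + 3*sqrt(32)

sqrt(50) = 5*sqrt(2); 3*sqrt(32) = 12*sqrt(2)
Combine: (5 + 12)·sqrt(2) = 17*sqrt(2)

17*sqrt(2)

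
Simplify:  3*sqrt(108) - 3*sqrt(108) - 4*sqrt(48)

3*sqrt(108) = 18*sqrt(3); 3*sqrt(108) = 18*sqrt(3); 4*sqrt(48) = 16*sqrt(3)
Combine: (18 - 18 - 16)·sqrt(3) = -16*sqrt(3)

-16*sqrt(3)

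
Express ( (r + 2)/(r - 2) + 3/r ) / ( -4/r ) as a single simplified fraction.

(-r^2 - 5*r + 6)/(4*r - 8)

Numerator: (r + 2)/(r - 2) + 3/r = (r^2 + 5*r - 6)/(r^2 - 2*r)
Denominator: -4/r = -4/r
Divide: ((r^2 + 5*r - 6)/(r^2 - 2*r)) · (-r/4) = (-r^2 - 5*r + 6)/(4*r - 8)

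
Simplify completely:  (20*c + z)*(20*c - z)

(20*c)**2 - (z)**2 = 400*c**2 - z**2.

400*c**2 - z**2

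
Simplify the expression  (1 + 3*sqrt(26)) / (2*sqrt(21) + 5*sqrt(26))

(-6*sqrt(546) - 2*sqrt(21) + 5*sqrt(26) + 390)/566

Multiply numerator and denominator by -2*sqrt(21) + 5*sqrt(26).
Denominator becomes 566; numerator becomes -6*sqrt(546) - 2*sqrt(21) + 5*sqrt(26) + 390.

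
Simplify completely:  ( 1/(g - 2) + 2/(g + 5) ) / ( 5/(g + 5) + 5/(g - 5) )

(3*g^2 - 14*g - 5)/(10*g^2 - 20*g)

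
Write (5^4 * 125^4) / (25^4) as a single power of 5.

5^4 = 5^4; 125^4 = 5^12; 25^4 = 5^8
Combine exponents: 5^8

5^8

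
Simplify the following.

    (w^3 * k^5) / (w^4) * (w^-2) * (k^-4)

k/w^3

Quotient: (w^-1) * k^5
Multiply by (w^-2) * (k^-4): add exponents.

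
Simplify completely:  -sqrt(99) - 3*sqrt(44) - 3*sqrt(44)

sqrt(99) = 3*sqrt(11); 3*sqrt(44) = 6*sqrt(11); 3*sqrt(44) = 6*sqrt(11)
Combine: (-3 - 6 - 6)·sqrt(11) = -15*sqrt(11)

-15*sqrt(11)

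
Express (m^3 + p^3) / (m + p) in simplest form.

m^2 - m*p + p^2

Apply the sum-of-cubes factorisation and cancel (m + p).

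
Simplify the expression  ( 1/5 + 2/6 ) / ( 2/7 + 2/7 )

Numerator: 1/5 + 2/6 = 8/15
Denominator: 2/7 + 2/7 = 4/7
Divide: (8/15) · (7/4) = 14/15

14/15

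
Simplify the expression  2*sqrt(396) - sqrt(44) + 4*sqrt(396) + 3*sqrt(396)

52*sqrt(11)

2*sqrt(396) = 12*sqrt(11); sqrt(44) = 2*sqrt(11); 4*sqrt(396) = 24*sqrt(11); 3*sqrt(396) = 18*sqrt(11)
Combine: (12 - 2 + 24 + 18)·sqrt(11) = 52*sqrt(11)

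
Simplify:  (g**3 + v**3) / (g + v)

Apply the sum-of-cubes factorisation and cancel (g + v).

g**2 - g*v + v**2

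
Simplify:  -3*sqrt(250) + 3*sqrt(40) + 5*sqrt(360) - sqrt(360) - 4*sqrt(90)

3*sqrt(10)

3*sqrt(250) = 15*sqrt(10); 3*sqrt(40) = 6*sqrt(10); 5*sqrt(360) = 30*sqrt(10); sqrt(360) = 6*sqrt(10); 4*sqrt(90) = 12*sqrt(10)
Combine: (-15 + 6 + 30 - 6 - 12)·sqrt(10) = 3*sqrt(10)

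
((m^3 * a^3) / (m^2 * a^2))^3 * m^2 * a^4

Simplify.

Inside the bracket: m^1 * a^1
Raise to the power 3: m^3 * a^3
Multiply by m^2 * a^4: add exponents.

a^7*m^5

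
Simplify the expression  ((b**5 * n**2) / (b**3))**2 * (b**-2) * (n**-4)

Inside the bracket: b**2 * n**2
Raise to the power 2: b**4 * n**4
Multiply by (b**-2) * (n**-4): add exponents.

b**2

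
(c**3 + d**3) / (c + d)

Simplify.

c**3 + d**3 = (c + d)(c**2 - c*d + d**2).

c**2 - c*d + d**2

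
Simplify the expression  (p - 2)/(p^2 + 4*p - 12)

Factor: p^2 + 4*p - 12 = (p + 6)*(p - 2)
Cancel the common factor (p - 2).

1/(p + 6)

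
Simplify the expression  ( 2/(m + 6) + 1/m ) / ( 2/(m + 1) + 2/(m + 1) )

(3*m**2 + 9*m + 6)/(4*m**2 + 24*m)

Numerator: 2/(m + 6) + 1/m = (3*m + 6)/(m**2 + 6*m)
Denominator: 2/(m + 1) + 2/(m + 1) = 4/(m + 1)
Divide: ((3*m + 6)/(m**2 + 6*m)) · (m/4 + 1/4) = (3*m**2 + 9*m + 6)/(4*m**2 + 24*m)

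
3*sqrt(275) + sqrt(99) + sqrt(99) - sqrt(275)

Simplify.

3*sqrt(275) = 15*sqrt(11); sqrt(99) = 3*sqrt(11); sqrt(99) = 3*sqrt(11); sqrt(275) = 5*sqrt(11)
Combine: (15 + 3 + 3 - 5)·sqrt(11) = 16*sqrt(11)

16*sqrt(11)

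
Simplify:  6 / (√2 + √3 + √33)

(-48*√3 - 51*√2 + 9*√22 + 42*√33)/190

Group as (√2 + √3) + √33; multiply by (√2 + √3) - √33, then rationalise the remaining surd.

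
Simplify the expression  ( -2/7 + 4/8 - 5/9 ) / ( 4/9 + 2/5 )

-215/532

Numerator: -2/7 + 4/8 - 5/9 = -43/126
Denominator: 4/9 + 2/5 = 38/45
Divide: (-43/126) · (45/38) = -215/532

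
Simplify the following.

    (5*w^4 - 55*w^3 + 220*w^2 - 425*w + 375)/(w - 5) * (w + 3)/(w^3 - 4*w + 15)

5*w - 15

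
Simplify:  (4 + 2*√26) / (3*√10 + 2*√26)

(-6*√65 - 6*√10 + 4*√26 + 52)/7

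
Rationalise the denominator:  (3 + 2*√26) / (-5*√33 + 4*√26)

Multiply numerator and denominator by 4*√26 + 5*√33.
Denominator becomes -409; numerator becomes 12*√26 + 15*√33 + 208 + 10*√858.

(-10*√858 - 208 - 15*√33 - 12*√26)/409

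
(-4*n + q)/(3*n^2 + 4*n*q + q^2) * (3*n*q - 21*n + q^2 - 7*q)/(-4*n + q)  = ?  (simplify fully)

Factor: 3*n^2 + 4*n*q + q^2 = (3*n + q)*(n + q);  3*n*q - 21*n + q^2 - 7*q = (3*n + q)*(q - 7)
Cancel the common factors (-4*n + q), (3*n + q).

(q - 7)/(n + q)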